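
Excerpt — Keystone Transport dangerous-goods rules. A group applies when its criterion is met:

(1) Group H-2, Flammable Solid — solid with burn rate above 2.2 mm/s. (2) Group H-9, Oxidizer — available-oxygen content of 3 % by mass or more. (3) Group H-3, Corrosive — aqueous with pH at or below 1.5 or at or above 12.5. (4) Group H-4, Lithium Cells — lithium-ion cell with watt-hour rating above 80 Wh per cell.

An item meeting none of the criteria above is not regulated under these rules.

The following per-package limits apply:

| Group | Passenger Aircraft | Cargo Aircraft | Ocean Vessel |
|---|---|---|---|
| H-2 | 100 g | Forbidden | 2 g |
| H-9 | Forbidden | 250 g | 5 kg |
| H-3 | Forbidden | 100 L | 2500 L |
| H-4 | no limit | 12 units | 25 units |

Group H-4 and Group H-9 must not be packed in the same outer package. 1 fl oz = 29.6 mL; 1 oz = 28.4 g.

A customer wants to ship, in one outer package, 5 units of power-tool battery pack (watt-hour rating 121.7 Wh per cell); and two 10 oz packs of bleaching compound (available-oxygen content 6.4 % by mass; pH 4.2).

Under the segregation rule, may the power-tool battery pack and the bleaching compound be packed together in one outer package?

Watt-hour rating 121.7 Wh per cell meets the Group H-4 criterion (Lithium Cells), so the power-tool battery pack is Group H-4.
The bleaching compound has available-oxygen content 6.4 % by mass, which is ≥ 3 % by mass, so it is Group H-9 (Oxidizer).
Group H-4 and Group H-9 may not share an outer package.

No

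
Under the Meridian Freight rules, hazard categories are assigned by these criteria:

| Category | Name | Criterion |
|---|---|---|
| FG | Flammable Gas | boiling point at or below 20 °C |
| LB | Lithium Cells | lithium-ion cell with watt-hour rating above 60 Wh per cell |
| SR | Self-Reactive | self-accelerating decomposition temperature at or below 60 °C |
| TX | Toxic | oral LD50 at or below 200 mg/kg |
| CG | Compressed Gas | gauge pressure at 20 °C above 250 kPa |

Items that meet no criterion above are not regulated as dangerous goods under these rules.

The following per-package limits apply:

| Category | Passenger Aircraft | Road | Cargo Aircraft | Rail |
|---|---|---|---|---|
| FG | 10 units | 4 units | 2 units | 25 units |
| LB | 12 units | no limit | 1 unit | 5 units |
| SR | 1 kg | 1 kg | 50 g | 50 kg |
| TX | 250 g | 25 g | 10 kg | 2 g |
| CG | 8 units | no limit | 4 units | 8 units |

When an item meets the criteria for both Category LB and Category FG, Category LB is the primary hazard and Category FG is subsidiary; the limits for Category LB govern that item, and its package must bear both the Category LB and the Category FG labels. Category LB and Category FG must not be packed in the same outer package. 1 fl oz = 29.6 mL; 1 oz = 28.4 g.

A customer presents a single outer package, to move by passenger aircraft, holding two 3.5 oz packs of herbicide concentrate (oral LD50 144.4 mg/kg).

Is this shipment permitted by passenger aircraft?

Yes

With oral LD50 144.4 mg/kg (≤ 200 mg/kg), the herbicide concentrate falls in Category TX.
Category TX quantity: two 3.5 oz packs = 198.8 g.
198.8 g is within the passenger aircraft limit of 250 g for Category TX.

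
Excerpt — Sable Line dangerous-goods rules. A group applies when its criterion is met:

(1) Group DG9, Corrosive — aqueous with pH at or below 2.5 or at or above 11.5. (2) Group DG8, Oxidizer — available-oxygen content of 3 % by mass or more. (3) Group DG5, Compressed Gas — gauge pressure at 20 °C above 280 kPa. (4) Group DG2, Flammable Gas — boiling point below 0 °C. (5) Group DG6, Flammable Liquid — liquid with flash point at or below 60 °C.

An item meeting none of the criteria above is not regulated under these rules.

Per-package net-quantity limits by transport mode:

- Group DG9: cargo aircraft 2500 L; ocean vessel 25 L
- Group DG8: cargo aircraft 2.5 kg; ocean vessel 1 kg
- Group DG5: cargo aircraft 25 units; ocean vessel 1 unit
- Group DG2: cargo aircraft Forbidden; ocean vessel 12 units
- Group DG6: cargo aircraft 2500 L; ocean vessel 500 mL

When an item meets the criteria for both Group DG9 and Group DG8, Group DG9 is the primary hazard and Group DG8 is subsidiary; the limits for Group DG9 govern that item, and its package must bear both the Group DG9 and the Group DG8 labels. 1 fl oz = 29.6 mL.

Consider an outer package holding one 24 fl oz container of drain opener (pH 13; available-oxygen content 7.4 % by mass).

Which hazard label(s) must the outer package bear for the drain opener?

Drain opener: pH 13 ≥ 11.5 → Group DG9 (Corrosive).
Available-oxygen content 7.4 % by mass meets the Group DG8 criterion (Oxidizer), so the drain opener is Group DG8.
By the precedence rule Group DG9 is primary and Group DG8 is subsidiary, and that rule requires both labels on the package.

Group DG8 and DG9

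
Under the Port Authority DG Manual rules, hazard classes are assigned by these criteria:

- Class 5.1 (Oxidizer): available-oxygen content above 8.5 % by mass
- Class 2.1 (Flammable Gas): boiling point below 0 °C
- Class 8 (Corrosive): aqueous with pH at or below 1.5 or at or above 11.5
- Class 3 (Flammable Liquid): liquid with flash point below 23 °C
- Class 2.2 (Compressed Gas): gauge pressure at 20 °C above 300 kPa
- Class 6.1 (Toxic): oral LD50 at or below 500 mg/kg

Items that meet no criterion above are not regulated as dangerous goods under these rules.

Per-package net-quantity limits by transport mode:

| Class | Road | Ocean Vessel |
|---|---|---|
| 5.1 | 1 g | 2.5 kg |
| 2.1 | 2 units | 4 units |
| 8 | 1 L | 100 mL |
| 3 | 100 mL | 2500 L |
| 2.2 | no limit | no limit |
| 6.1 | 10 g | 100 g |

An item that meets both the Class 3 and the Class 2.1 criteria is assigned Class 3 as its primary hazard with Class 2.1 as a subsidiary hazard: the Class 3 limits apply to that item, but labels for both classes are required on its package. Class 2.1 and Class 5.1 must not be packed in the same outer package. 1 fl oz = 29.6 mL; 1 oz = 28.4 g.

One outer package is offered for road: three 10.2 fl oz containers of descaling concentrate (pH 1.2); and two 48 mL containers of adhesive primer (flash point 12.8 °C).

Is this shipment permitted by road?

Yes

With pH 1.2 (≤ 1.5), the descaling concentrate falls in Class 8.
With flash point 12.8 °C (< 23 °C), the adhesive primer falls in Class 3.
Class 8 quantity: three 10.2 fl oz containers = 905.76 mL.
That is within the Class 8 road limit of 1 L.
Class 3 quantity: two 48 mL containers = 96 mL.
96 mL ≤ 100 mL (road limit, Class 3) — within limit.
The segregation rule (Class 2.1 with Class 5.1) does not apply to Class 8 with Class 3.
Every hazard class is within its road limit and no segregation rule is violated.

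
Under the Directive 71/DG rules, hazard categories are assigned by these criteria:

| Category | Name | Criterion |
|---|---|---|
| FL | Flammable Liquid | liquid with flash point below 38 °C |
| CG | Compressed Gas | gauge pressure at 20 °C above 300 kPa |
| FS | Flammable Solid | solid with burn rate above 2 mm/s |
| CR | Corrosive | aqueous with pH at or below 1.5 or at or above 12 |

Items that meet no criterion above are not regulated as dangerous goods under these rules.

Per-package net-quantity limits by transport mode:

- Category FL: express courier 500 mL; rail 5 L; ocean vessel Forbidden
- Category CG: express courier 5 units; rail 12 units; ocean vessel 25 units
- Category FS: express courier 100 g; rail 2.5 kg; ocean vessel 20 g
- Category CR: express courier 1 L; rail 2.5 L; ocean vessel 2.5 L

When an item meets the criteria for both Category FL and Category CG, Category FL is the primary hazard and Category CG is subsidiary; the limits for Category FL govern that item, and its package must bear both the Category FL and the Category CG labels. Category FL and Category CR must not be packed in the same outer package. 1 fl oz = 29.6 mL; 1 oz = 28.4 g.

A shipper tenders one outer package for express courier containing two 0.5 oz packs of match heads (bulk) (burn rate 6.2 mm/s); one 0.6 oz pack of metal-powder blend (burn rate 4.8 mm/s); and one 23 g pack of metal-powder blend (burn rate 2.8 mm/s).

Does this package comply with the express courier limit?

The match heads (bulk) have burn rate 6.2 mm/s, which is > 2 mm/s, so they are Category FS (Flammable Solid).
With burn rate 4.8 mm/s (> 2 mm/s), the metal-powder blend falls in Category FS.
Burn rate 2.8 mm/s meets the Category FS criterion (Flammable Solid), so the metal-powder blend is Category FS.
Category FS net quantity: (two 0.5 oz packs = 28.4 g) + (one 0.6 oz pack = 17.04 g) + 23 g = 68.44 g.
That is within the Category FS express courier limit of 100 g.

Yes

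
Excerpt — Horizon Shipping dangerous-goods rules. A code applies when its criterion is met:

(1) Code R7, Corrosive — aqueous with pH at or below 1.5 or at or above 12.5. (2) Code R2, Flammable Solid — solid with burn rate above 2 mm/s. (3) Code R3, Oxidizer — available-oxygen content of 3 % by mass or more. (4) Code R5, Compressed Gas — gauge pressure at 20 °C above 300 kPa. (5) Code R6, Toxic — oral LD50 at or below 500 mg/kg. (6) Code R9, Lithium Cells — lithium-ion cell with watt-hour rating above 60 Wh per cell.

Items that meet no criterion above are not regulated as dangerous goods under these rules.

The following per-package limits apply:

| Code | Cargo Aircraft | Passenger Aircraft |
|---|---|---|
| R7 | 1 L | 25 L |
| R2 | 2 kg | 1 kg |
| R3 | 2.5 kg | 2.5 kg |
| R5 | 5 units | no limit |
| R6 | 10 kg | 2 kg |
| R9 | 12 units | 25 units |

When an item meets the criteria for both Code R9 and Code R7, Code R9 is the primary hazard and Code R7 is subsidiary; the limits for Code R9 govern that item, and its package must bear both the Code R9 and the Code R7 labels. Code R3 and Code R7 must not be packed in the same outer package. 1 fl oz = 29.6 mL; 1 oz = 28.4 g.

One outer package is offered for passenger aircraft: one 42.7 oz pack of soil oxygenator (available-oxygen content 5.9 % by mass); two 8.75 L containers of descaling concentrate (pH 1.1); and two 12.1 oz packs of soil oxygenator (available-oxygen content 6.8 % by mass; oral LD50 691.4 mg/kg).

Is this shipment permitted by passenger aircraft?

No

Soil oxygenator: available-oxygen content 5.9 % by mass ≥ 3 % by mass → Code R3 (Oxidizer).
pH 1.1 meets the Code R7 criterion (Corrosive), so the descaling concentrate is Code R7.
The soil oxygenator has available-oxygen content 6.8 % by mass, which is ≥ 3 % by mass, so it is Code R3 (Oxidizer).
Code R3 net quantity: (one 42.7 oz pack = 1212.68 g) + (two 12.1 oz packs = 687.28 g) = 1899.96 g.
1899.96 g is within the passenger aircraft limit of 2.5 kg for Code R3.
Code R7 quantity: two 8.75 L containers = 17.5 L.
That is within the Code R7 passenger aircraft limit of 25 L.
Code R3 and Code R7 may not share an outer package.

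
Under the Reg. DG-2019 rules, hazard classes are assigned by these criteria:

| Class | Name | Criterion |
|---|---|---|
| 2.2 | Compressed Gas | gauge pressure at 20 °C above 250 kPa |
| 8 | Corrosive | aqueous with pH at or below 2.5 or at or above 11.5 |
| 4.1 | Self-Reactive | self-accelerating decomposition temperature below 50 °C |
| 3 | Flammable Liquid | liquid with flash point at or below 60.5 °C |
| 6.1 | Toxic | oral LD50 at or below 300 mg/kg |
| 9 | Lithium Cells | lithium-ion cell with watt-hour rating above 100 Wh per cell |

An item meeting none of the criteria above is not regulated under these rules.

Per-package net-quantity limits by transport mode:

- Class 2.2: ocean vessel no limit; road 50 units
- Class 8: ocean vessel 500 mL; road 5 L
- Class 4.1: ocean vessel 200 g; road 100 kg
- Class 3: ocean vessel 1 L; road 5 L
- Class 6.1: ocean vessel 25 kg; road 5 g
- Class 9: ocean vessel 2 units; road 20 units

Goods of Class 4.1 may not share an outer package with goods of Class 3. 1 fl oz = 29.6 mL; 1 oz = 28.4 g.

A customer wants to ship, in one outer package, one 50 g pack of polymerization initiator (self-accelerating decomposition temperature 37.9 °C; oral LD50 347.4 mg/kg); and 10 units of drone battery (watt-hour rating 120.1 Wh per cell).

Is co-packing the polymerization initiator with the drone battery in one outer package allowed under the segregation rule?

Yes

With self-accelerating decomposition temperature 37.9 °C (< 50 °C), the polymerization initiator falls in Class 4.1.
With watt-hour rating 120.1 Wh per cell (> 100 Wh per cell), the drone battery falls in Class 9.
No segregation rule bars Class 4.1 with Class 9.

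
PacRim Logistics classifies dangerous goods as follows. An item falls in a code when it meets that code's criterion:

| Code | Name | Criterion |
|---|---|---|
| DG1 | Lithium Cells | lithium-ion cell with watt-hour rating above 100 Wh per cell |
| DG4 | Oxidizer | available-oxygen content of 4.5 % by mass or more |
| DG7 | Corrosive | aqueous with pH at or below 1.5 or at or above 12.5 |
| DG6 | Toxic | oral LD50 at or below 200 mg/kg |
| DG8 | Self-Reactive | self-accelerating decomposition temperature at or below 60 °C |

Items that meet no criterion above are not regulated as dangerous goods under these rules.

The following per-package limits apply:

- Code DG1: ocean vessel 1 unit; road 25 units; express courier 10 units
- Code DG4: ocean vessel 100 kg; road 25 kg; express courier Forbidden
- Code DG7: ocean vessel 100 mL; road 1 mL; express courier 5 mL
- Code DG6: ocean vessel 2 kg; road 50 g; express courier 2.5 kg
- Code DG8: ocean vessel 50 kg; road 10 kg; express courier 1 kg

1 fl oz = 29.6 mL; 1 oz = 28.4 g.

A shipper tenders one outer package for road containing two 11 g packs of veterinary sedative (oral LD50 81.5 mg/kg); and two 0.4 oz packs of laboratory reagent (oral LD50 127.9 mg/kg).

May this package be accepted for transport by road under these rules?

Veterinary sedative: oral LD50 81.5 mg/kg ≤ 200 mg/kg → Code DG6 (Toxic).
With oral LD50 127.9 mg/kg (≤ 200 mg/kg), the laboratory reagent falls in Code DG6.
Total Code DG6: (two 11 g packs = 22 g) + (two 0.4 oz packs = 22.72 g) = 44.72 g.
44.72 g is within the road limit of 50 g for Code DG6.

Yes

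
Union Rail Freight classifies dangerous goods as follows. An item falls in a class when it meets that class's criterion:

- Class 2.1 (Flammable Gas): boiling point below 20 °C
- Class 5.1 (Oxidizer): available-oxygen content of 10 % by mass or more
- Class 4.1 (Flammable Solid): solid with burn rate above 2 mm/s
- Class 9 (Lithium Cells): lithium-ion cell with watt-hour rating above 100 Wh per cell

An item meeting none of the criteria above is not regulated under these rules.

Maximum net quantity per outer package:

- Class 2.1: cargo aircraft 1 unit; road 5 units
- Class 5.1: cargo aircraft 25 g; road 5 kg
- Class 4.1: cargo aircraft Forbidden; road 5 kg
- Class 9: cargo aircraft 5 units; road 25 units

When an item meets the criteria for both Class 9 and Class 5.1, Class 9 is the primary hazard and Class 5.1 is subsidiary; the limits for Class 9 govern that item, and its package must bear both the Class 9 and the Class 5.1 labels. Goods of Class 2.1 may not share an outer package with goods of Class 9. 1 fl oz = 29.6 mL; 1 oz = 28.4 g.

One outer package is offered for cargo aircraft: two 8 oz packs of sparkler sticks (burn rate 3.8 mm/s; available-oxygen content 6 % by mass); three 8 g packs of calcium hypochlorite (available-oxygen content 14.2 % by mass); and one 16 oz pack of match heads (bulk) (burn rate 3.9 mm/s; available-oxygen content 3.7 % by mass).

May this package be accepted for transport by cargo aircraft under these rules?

With burn rate 3.8 mm/s (> 2 mm/s), the sparkler sticks fall in Class 4.1.
Available-oxygen content 14.2 % by mass meets the Class 5.1 criterion (Oxidizer), so the calcium hypochlorite is Class 5.1.
Burn rate 3.9 mm/s meets the Class 4.1 criterion (Flammable Solid), so the match heads (bulk) are Class 4.1.
Class 4.1 net quantity: (two 8 oz packs = 454.4 g) + (one 16 oz pack = 454.4 g) = 908.8 g.
Class 4.1 is Forbidden by cargo aircraft.
Class 5.1 quantity: three 8 g packs = 24 g.
24 g is within the cargo aircraft limit of 25 g for Class 5.1.
The segregation rule (Class 2.1 with Class 9) does not apply to Class 4.1 with Class 5.1.

No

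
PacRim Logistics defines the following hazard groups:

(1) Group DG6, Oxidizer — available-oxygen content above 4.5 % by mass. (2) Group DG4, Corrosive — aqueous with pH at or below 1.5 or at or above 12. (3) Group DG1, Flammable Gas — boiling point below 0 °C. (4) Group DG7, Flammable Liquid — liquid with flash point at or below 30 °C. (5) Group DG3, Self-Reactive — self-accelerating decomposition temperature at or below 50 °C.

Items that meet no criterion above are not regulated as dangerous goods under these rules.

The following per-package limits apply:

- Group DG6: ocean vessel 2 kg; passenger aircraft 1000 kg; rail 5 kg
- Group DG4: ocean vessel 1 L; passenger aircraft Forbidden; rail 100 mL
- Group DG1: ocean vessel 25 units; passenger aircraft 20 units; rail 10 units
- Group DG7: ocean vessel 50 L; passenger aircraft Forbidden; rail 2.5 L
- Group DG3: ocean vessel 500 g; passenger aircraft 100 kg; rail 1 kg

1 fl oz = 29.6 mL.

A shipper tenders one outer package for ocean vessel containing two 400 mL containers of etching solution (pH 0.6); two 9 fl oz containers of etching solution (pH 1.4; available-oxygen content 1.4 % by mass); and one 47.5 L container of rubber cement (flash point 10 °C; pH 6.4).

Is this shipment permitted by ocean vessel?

No

Etching solution: pH 0.6 ≤ 1.5 → Group DG4 (Corrosive).
pH 1.4 meets the Group DG4 criterion (Corrosive), so the etching solution is Group DG4.
Rubber cement: flash point 10 °C ≤ 30 °C → Group DG7 (Flammable Liquid).
Total Group DG4: (two 400 mL containers = 800 mL) + (two 9 fl oz containers = 532.8 mL) = 1332.8 mL.
1332.8 mL exceeds the ocean vessel limit of 1 L for Group DG4.
Group DG7 quantity: 47.5 L.
47.5 L ≤ 50 L (ocean vessel limit, Group DG7) — within limit.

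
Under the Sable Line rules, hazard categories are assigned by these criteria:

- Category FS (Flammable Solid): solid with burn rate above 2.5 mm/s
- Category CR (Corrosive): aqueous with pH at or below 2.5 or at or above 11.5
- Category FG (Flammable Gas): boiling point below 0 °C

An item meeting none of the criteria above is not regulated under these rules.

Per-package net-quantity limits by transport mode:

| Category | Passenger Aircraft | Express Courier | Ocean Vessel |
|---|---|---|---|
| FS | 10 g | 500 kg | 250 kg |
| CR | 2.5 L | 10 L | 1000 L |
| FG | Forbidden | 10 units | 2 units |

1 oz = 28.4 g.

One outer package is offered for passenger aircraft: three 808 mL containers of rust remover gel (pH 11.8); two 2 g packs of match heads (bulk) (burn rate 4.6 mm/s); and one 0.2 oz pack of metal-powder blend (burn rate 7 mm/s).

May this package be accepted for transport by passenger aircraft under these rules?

With pH 11.8 (≥ 11.5), the rust remover gel falls in Category CR.
With burn rate 4.6 mm/s (> 2.5 mm/s), the match heads (bulk) fall in Category FS.
With burn rate 7 mm/s (> 2.5 mm/s), the metal-powder blend falls in Category FS.
Category CR quantity: three 808 mL containers = 2.424 L.
2.424 L is within the passenger aircraft limit of 2.5 L for Category CR.
Category FS net quantity: (two 2 g packs = 4 g) + (one 0.2 oz pack = 5.68 g) = 9.68 g.
That is within the Category FS passenger aircraft limit of 10 g.
Every hazard category is within its passenger aircraft limit and no segregation rule is violated.

Yes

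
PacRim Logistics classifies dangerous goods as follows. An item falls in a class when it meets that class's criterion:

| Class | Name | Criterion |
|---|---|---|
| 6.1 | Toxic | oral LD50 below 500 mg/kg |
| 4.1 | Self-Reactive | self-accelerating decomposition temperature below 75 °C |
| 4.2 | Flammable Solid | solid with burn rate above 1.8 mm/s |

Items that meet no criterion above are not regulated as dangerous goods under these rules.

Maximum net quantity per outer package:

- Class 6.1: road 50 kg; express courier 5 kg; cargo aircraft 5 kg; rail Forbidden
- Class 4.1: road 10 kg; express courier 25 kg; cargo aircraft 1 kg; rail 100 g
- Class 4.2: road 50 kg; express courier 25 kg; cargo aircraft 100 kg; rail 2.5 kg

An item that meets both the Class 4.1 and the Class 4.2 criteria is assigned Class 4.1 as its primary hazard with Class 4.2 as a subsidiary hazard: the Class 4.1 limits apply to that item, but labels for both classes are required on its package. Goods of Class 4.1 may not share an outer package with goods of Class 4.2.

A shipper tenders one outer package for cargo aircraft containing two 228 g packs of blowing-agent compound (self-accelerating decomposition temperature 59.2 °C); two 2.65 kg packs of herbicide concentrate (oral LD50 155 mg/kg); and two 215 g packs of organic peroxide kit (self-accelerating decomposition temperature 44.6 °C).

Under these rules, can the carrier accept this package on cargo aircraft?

With self-accelerating decomposition temperature 59.2 °C (< 75 °C), the blowing-agent compound falls in Class 4.1.
With oral LD50 155 mg/kg (< 500 mg/kg), the herbicide concentrate falls in Class 6.1.
Self-accelerating decomposition temperature 44.6 °C meets the Class 4.1 criterion (Self-Reactive), so the organic peroxide kit is Class 4.1.
Class 4.1 net quantity: (two 228 g packs = 456 g) + (two 215 g packs = 430 g) = 886 g.
That is within the Class 4.1 cargo aircraft limit of 1 kg.
Class 6.1 quantity: two 2.65 kg packs = 5.3 kg.
5.3 kg exceeds the cargo aircraft limit of 5 kg for Class 6.1.
The segregation rule (Class 4.1 with Class 4.2) does not apply to Class 4.1 with Class 6.1.

No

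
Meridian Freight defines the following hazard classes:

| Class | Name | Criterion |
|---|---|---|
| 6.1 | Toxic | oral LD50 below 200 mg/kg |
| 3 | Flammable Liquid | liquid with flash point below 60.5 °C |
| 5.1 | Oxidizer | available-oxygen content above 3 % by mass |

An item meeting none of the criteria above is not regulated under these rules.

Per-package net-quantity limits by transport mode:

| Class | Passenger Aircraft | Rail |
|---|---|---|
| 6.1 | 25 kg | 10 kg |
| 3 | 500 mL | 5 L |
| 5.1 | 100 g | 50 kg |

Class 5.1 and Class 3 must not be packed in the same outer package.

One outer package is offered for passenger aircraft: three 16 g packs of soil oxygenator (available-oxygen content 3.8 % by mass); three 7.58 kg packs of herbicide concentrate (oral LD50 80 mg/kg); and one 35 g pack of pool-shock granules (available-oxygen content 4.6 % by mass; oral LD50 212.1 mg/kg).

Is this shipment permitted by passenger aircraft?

With available-oxygen content 3.8 % by mass (> 3 % by mass), the soil oxygenator falls in Class 5.1.
Oral LD50 80 mg/kg meets the Class 6.1 criterion (Toxic), so the herbicide concentrate is Class 6.1.
The pool-shock granules have available-oxygen content 4.6 % by mass, which is > 3 % by mass, so they are Class 5.1 (Oxidizer).
Class 5.1 net quantity: (three 16 g packs = 48 g) + 35 g = 83 g.
83 g ≤ 100 g (passenger aircraft limit, Class 5.1) — within limit.
Class 6.1 quantity: three 7.58 kg packs = 22.74 kg.
22.74 kg ≤ 25 kg (passenger aircraft limit, Class 6.1) — within limit.
The segregation rule (Class 5.1 with Class 3) does not apply to Class 5.1 with Class 6.1.
Every hazard class is within its passenger aircraft limit and no segregation rule is violated.

Yes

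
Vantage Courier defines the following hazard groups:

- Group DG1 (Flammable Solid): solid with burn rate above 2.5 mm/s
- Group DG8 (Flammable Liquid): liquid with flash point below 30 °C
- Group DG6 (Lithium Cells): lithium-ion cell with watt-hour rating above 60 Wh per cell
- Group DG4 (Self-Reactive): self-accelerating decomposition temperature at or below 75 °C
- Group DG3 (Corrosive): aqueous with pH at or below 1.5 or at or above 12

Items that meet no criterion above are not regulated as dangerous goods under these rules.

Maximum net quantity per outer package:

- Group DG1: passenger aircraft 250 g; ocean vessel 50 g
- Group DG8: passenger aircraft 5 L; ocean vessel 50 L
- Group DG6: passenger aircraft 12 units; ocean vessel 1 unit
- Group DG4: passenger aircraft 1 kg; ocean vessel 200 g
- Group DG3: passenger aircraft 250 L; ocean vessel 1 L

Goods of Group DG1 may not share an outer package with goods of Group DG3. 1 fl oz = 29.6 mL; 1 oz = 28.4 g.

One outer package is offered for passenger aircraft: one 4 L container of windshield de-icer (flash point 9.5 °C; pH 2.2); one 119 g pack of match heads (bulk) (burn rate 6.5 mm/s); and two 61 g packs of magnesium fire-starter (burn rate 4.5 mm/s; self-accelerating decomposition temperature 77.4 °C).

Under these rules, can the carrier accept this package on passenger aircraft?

Flash point 9.5 °C meets the Group DG8 criterion (Flammable Liquid), so the windshield de-icer is Group DG8.
Match heads (bulk): burn rate 6.5 mm/s > 2.5 mm/s → Group DG1 (Flammable Solid).
Burn rate 4.5 mm/s meets the Group DG1 criterion (Flammable Solid), so the magnesium fire-starter is Group DG1.
Total Group DG1: 119 g + (two 61 g packs = 122 g) = 241 g.
241 g is within the passenger aircraft limit of 250 g for Group DG1.
Group DG8 quantity: 4 L.
4 L ≤ 5 L (passenger aircraft limit, Group DG8) — within limit.
The segregation rule (Group DG1 with Group DG3) does not apply to Group DG1 with Group DG8.
Every hazard group is within its passenger aircraft limit and no segregation rule is violated.

Yes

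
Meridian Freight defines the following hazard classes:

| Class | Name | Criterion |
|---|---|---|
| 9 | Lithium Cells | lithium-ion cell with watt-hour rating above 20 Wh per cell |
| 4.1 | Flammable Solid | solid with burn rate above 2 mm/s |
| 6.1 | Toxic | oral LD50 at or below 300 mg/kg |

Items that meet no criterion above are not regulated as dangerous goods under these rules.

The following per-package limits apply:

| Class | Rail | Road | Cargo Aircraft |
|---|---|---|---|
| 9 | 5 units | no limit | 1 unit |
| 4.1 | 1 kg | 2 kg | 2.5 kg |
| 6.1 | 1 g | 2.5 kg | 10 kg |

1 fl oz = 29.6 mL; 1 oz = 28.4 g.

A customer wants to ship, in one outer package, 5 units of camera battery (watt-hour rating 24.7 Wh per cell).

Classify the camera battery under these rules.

Watt-hour rating 24.7 Wh per cell meets the Class 9 criterion (Lithium Cells), so the camera battery is Class 9.

Class 9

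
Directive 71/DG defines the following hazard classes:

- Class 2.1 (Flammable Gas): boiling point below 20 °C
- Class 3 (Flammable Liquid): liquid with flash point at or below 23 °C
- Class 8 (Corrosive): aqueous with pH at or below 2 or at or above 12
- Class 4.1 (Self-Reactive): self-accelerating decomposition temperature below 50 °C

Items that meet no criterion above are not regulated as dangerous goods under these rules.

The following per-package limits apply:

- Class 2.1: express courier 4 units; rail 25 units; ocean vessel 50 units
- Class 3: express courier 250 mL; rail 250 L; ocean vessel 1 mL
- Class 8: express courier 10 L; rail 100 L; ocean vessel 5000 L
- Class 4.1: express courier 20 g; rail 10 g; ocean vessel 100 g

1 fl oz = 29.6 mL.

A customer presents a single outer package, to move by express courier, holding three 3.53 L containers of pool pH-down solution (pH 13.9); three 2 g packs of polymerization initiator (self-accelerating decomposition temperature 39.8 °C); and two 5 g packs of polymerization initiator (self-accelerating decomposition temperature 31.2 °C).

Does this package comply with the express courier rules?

No

With pH 13.9 (≥ 12), the pool pH-down solution falls in Class 8.
The polymerization initiator has self-accelerating decomposition temperature 39.8 °C, which is < 50 °C, so it is Class 4.1 (Self-Reactive).
With self-accelerating decomposition temperature 31.2 °C (< 50 °C), the polymerization initiator falls in Class 4.1.
Total Class 4.1: (three 2 g packs = 6 g) + (two 5 g packs = 10 g) = 16 g.
16 g is within the express courier limit of 20 g for Class 4.1.
Class 8 quantity: three 3.53 L containers = 10.59 L.
10.59 L exceeds the express courier limit of 10 L for Class 8.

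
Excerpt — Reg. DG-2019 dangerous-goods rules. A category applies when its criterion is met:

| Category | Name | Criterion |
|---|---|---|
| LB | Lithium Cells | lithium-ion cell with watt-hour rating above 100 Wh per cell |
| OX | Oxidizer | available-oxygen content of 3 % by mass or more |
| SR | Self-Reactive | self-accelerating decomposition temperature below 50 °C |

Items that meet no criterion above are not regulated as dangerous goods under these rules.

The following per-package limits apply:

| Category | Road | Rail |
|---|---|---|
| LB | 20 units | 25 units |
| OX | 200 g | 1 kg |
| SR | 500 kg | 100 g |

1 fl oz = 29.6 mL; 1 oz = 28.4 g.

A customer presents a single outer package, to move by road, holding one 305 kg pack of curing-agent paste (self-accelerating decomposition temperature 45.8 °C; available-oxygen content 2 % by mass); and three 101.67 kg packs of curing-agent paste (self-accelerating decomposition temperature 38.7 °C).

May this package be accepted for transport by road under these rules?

No

The curing-agent paste has self-accelerating decomposition temperature 45.8 °C, which is < 50 °C, so it is Category SR (Self-Reactive).
Self-accelerating decomposition temperature 38.7 °C meets the Category SR criterion (Self-Reactive), so the curing-agent paste is Category SR.
Category SR net quantity: 305 kg + (three 101.67 kg packs = 305.01 kg) = 610.01 kg.
610.01 kg exceeds the road limit of 500 kg for Category SR.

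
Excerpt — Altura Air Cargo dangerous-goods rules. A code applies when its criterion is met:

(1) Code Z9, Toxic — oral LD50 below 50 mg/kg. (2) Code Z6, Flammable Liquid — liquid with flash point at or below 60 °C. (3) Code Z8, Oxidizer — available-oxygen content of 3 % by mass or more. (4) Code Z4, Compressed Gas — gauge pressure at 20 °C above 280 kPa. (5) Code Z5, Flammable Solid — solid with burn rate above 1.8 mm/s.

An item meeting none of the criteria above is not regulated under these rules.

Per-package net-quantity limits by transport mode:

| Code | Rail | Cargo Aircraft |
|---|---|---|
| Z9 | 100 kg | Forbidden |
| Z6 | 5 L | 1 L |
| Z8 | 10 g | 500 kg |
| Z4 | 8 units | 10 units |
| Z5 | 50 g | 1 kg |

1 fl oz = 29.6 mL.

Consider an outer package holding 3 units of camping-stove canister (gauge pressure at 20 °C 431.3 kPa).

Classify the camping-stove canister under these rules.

Code Z4

The camping-stove canister has gauge pressure at 20 °C 431.3 kPa, which is > 280 kPa, so it is Code Z4 (Compressed Gas).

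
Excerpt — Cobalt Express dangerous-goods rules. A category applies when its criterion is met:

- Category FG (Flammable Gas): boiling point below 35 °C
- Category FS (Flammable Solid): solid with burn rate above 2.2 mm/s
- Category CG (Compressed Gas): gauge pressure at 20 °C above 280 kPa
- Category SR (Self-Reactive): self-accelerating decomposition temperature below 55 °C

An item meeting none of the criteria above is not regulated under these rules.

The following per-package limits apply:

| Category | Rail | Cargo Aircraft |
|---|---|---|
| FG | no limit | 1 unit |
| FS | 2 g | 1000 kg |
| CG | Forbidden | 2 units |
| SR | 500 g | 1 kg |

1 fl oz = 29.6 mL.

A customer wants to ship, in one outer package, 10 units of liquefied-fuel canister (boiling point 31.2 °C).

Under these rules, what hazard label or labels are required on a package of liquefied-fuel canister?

Category FG

Liquefied-fuel canister: boiling point 31.2 °C < 35 °C → Category FG (Flammable Gas).
Only the Category FG label is required.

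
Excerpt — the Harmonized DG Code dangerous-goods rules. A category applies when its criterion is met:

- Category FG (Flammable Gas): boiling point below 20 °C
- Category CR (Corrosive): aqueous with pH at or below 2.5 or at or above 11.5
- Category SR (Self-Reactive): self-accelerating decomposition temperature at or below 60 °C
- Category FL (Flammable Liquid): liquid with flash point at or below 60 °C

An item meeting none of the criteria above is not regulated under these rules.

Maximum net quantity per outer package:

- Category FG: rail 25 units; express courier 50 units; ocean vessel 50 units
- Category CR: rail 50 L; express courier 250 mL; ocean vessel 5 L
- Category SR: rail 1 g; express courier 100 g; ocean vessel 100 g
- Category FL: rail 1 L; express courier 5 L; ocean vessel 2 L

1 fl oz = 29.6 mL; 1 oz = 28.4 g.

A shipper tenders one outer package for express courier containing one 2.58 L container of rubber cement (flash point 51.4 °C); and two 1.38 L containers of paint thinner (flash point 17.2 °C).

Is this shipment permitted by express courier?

With flash point 51.4 °C (≤ 60 °C), the rubber cement falls in Category FL.
With flash point 17.2 °C (≤ 60 °C), the paint thinner falls in Category FL.
Category FL net quantity: 2.58 L + (two 1.38 L containers = 2.76 L) = 5.34 L.
5.34 L > 5 L (express courier limit, Category FL) — over the limit.

No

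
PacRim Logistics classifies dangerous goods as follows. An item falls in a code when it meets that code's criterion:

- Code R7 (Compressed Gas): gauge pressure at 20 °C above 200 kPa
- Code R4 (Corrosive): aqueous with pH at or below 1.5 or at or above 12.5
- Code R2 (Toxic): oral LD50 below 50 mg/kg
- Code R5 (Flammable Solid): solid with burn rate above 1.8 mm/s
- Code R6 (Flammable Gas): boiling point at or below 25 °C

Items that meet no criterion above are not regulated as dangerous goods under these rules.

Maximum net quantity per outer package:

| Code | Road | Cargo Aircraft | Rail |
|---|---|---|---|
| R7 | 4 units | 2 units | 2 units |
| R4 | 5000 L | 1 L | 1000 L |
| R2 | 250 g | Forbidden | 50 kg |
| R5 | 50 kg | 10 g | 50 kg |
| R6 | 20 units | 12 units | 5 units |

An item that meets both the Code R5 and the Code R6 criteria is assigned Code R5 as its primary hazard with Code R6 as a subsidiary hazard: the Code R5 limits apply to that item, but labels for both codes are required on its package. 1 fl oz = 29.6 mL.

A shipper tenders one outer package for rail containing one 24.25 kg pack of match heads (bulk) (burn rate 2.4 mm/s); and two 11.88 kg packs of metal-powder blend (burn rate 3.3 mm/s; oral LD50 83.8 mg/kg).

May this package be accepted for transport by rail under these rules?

Yes

Burn rate 2.4 mm/s meets the Code R5 criterion (Flammable Solid), so the match heads (bulk) are Code R5.
The metal-powder blend has burn rate 3.3 mm/s, which is > 1.8 mm/s, so it is Code R5 (Flammable Solid).
Code R5 net quantity: 24.25 kg + (two 11.88 kg packs = 23.76 kg) = 48.01 kg.
That is within the Code R5 rail limit of 50 kg.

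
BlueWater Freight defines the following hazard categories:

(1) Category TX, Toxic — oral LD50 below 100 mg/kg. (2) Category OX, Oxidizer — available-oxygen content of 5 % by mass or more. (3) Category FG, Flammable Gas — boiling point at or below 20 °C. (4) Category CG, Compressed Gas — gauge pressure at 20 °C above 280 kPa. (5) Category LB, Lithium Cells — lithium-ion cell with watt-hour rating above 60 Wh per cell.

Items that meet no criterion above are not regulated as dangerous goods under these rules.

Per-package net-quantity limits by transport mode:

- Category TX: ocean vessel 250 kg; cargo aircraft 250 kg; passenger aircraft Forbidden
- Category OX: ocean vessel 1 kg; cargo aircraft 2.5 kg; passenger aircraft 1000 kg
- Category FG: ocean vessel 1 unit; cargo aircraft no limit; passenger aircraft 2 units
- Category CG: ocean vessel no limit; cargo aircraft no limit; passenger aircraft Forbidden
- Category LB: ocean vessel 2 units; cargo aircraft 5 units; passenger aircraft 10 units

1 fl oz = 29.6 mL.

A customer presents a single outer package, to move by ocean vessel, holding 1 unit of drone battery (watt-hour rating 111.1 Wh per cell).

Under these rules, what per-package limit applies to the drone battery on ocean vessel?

2 units

Watt-hour rating 111.1 Wh per cell meets the Category LB criterion (Lithium Cells), so the drone battery is Category LB.
The ocean vessel limit for Category LB is 2 units.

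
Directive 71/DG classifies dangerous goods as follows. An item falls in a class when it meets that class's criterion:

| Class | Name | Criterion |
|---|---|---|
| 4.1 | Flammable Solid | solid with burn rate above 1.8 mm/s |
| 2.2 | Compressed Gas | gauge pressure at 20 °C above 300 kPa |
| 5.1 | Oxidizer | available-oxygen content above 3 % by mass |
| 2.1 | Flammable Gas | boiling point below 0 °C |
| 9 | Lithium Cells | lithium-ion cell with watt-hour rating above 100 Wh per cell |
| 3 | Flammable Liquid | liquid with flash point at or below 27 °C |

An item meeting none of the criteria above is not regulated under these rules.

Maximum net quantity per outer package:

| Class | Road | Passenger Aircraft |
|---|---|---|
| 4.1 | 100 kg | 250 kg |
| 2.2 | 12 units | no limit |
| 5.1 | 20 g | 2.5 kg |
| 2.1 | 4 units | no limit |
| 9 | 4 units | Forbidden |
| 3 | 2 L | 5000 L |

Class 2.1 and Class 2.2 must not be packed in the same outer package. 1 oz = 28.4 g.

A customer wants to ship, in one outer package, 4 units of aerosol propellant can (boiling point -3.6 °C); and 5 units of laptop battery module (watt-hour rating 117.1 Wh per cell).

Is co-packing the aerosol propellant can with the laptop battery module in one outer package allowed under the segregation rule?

Yes

With boiling point -3.6 °C (< 0 °C), the aerosol propellant can falls in Class 2.1.
Watt-hour rating 117.1 Wh per cell meets the Class 9 criterion (Lithium Cells), so the laptop battery module is Class 9.
No segregation rule bars Class 2.1 with Class 9.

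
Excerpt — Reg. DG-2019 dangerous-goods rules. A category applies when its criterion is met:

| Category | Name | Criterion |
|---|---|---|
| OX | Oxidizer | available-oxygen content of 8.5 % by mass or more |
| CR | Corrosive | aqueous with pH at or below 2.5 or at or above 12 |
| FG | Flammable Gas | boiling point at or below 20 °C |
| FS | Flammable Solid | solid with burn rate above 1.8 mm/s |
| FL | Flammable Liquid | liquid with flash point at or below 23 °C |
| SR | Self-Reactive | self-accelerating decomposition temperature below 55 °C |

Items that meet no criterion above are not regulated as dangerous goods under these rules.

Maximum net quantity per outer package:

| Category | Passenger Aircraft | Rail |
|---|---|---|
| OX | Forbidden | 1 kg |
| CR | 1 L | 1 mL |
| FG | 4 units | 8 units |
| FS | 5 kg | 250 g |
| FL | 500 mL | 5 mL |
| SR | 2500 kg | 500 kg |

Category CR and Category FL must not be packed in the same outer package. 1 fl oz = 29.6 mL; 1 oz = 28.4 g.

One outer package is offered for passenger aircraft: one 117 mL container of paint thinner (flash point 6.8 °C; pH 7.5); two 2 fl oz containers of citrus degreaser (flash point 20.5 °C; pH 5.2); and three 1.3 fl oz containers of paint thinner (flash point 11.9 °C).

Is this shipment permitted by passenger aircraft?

Yes

With flash point 6.8 °C (≤ 23 °C), the paint thinner falls in Category FL.
With flash point 20.5 °C (≤ 23 °C), the citrus degreaser falls in Category FL.
Paint thinner: flash point 11.9 °C ≤ 23 °C → Category FL (Flammable Liquid).
Category FL net quantity: 117 mL + (two 2 fl oz containers = 118.4 mL) + (three 1.3 fl oz containers = 115.44 mL) = 350.84 mL.
350.84 mL ≤ 500 mL (passenger aircraft limit, Category FL) — within limit.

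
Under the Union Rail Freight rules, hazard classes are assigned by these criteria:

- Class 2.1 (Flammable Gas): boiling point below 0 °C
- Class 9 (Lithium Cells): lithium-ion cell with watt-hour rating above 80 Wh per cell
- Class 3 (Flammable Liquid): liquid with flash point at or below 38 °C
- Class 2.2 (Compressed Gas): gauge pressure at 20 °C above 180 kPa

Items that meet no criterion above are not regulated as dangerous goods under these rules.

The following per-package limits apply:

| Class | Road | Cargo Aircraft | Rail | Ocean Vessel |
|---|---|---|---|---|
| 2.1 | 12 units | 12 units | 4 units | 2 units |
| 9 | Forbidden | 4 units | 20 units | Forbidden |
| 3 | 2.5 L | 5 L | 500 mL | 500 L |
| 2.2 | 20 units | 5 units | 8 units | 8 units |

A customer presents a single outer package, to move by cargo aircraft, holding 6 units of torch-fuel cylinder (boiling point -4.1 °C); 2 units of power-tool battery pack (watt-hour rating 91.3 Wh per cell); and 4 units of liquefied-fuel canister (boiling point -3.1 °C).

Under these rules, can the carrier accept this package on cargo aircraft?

Boiling point -4.1 °C meets the Class 2.1 criterion (Flammable Gas), so the torch-fuel cylinder is Class 2.1.
The power-tool battery pack has watt-hour rating 91.3 Wh per cell, which is > 80 Wh per cell, so it is Class 9 (Lithium Cells).
Boiling point -3.1 °C meets the Class 2.1 criterion (Flammable Gas), so the liquefied-fuel canister is Class 2.1.
Class 2.1 net quantity: 6 units + 4 units = 10 units.
10 units ≤ 12 units (cargo aircraft limit, Class 2.1) — within limit.
Class 9 quantity: 2 units.
2 units ≤ 4 units (cargo aircraft limit, Class 9) — within limit.
Every hazard class is within its cargo aircraft limit and no segregation rule is violated.

Yes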